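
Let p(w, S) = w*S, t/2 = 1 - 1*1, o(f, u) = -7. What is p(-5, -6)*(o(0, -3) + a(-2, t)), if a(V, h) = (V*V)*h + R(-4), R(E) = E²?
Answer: 270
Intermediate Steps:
t = 0 (t = 2*(1 - 1*1) = 2*(1 - 1) = 2*0 = 0)
p(w, S) = S*w
a(V, h) = 16 + h*V² (a(V, h) = (V*V)*h + (-4)² = V²*h + 16 = h*V² + 16 = 16 + h*V²)
p(-5, -6)*(o(0, -3) + a(-2, t)) = (-6*(-5))*(-7 + (16 + 0*(-2)²)) = 30*(-7 + (16 + 0*4)) = 30*(-7 + (16 + 0)) = 30*(-7 + 16) = 30*9 = 270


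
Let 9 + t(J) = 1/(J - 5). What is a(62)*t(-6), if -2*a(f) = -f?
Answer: -3100/11 ≈ -281.82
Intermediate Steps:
a(f) = f/2 (a(f) = -(-1)*f/2 = f/2)
t(J) = -9 + 1/(-5 + J) (t(J) = -9 + 1/(J - 5) = -9 + 1/(-5 + J))
a(62)*t(-6) = ((½)*62)*((46 - 9*(-6))/(-5 - 6)) = 31*((46 + 54)/(-11)) = 31*(-1/11*100) = 31*(-100/11) = -3100/11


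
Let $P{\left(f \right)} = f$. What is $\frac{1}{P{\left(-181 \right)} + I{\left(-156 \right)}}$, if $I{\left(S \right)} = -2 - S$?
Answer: $- \frac{1}{27} \approx -0.037037$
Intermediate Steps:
$\frac{1}{P{\left(-181 \right)} + I{\left(-156 \right)}} = \frac{1}{-181 - -154} = \frac{1}{-181 + \left(-2 + 156\right)} = \frac{1}{-181 + 154} = \frac{1}{-27} = - \frac{1}{27}$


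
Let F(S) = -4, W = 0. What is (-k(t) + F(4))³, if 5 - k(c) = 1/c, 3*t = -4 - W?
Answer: -59319/64 ≈ -926.86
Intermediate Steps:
t = -4/3 (t = (-4 - 1*0)/3 = (-4 + 0)/3 = (⅓)*(-4) = -4/3 ≈ -1.3333)
k(c) = 5 - 1/c
(-k(t) + F(4))³ = (-(5 - 1/(-4/3)) - 4)³ = (-(5 - 1*(-¾)) - 4)³ = (-(5 + ¾) - 4)³ = (-1*23/4 - 4)³ = (-23/4 - 4)³ = (-39/4)³ = -59319/64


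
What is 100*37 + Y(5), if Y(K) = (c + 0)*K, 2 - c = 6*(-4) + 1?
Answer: 3825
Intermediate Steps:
c = 25 (c = 2 - (6*(-4) + 1) = 2 - (-24 + 1) = 2 - 1*(-23) = 2 + 23 = 25)
Y(K) = 25*K (Y(K) = (25 + 0)*K = 25*K)
100*37 + Y(5) = 100*37 + 25*5 = 3700 + 125 = 3825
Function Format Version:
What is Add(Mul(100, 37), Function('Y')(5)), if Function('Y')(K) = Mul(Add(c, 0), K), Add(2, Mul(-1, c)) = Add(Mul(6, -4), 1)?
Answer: 3825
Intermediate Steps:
c = 25 (c = Add(2, Mul(-1, Add(Mul(6, -4), 1))) = Add(2, Mul(-1, Add(-24, 1))) = Add(2, Mul(-1, -23)) = Add(2, 23) = 25)
Function('Y')(K) = Mul(25, K) (Function('Y')(K) = Mul(Add(25, 0), K) = Mul(25, K))
Add(Mul(100, 37), Function('Y')(5)) = Add(Mul(100, 37), Mul(25, 5)) = Add(3700, 125) = 3825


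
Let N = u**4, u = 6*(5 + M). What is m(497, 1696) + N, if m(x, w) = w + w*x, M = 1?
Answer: 2524224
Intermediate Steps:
u = 36 (u = 6*(5 + 1) = 6*6 = 36)
N = 1679616 (N = 36**4 = 1679616)
m(497, 1696) + N = 1696*(1 + 497) + 1679616 = 1696*498 + 1679616 = 844608 + 1679616 = 2524224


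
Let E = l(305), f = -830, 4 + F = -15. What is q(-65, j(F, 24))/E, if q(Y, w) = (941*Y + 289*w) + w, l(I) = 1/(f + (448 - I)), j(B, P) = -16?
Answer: 45208035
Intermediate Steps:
F = -19 (F = -4 - 15 = -19)
l(I) = 1/(-382 - I) (l(I) = 1/(-830 + (448 - I)) = 1/(-382 - I))
E = -1/687 (E = -1/(382 + 305) = -1/687 ≈ -0.0014556)
q(Y, w) = 290*w + 941*Y (q(Y, w) = (289*w + 941*Y) + w = 290*w + 941*Y)
q(-65, j(F, 24))/E = (290*(-16) + 941*(-65))/(-1/687) = (-4640 - 61165)*(-687) = -65805*(-687) = 45208035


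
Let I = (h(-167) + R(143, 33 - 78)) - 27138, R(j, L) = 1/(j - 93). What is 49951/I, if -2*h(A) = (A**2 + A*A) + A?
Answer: -1248775/1373587 ≈ -0.90913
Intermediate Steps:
h(A) = -A**2 - A/2 (h(A) = -((A**2 + A*A) + A)/2 = -((A**2 + A**2) + A)/2 = -(2*A**2 + A)/2 = -(A + 2*A**2)/2 = -A**2 - A/2)
R(j, L) = 1/(-93 + j)
I = -1373587/25 (I = (-1*(-167)*(1/2 - 167) + 1/(-93 + 143)) - 27138 = (-1*(-167)*(-333/2) + 1/50) - 27138 = (-55611/2 + 1/50) - 27138 = -695137/25 - 27138 = -1373587/25 ≈ -54944.)
49951/I = 49951/(-1373587/25) = 49951*(-25/1373587) = -1248775/1373587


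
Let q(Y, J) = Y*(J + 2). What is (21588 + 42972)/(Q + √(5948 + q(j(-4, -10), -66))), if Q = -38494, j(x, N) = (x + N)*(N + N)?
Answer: -103548860/61741667 - 5380*I*√2993/61741667 ≈ -1.6771 - 0.0047671*I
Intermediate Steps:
j(x, N) = 2*N*(N + x) (j(x, N) = (N + x)*(2*N) = 2*N*(N + x))
q(Y, J) = Y*(2 + J)
(21588 + 42972)/(Q + √(5948 + q(j(-4, -10), -66))) = (21588 + 42972)/(-38494 + √(5948 + (2*(-10)*(-10 - 4))*(2 - 66))) = 64560/(-38494 + √(5948 + (2*(-10)*(-14))*(-64))) = 64560/(-38494 + √(5948 + 280*(-64))) = 64560/(-38494 + √(5948 - 17920)) = 64560/(-38494 + √(-11972)) = 64560/(-38494 + 2*I*√2993)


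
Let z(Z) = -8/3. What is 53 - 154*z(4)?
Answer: 1391/3 ≈ 463.67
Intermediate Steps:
z(Z) = -8/3 (z(Z) = -8*1/3 = -8/3)
53 - 154*z(4) = 53 - 154*(-8/3) = 53 + 1232/3 = 1391/3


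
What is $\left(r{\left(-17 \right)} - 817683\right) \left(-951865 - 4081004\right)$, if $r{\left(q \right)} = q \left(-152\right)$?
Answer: $4102286489031$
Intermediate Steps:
$r{\left(q \right)} = - 152 q$
$\left(r{\left(-17 \right)} - 817683\right) \left(-951865 - 4081004\right) = \left(\left(-152\right) \left(-17\right) - 817683\right) \left(-951865 - 4081004\right) = \left(2584 - 817683\right) \left(-5032869\right) = \left(-815099\right) \left(-5032869\right) = 4102286489031$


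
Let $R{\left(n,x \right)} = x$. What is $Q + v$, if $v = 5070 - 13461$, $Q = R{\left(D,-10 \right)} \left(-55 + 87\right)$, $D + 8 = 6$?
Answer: $-8711$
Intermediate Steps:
$D = -2$ ($D = -8 + 6 = -2$)
$Q = -320$ ($Q = - 10 \left(-55 + 87\right) = \left(-10\right) 32 = -320$)
$v = -8391$ ($v = 5070 - 13461 = -8391$)
$Q + v = -320 - 8391 = -8711$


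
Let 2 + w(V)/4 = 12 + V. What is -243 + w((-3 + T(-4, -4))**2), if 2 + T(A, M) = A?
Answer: 121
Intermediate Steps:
T(A, M) = -2 + A
w(V) = 40 + 4*V (w(V) = -8 + 4*(12 + V) = -8 + (48 + 4*V) = 40 + 4*V)
-243 + w((-3 + T(-4, -4))**2) = -243 + (40 + 4*(-3 + (-2 - 4))**2) = -243 + (40 + 4*(-3 - 6)**2) = -243 + (40 + 4*(-9)**2) = -243 + (40 + 4*81) = -243 + (40 + 324) = -243 + 364 = 121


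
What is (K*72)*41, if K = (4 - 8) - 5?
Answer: -26568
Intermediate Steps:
K = -9 (K = -4 - 5 = -9)
(K*72)*41 = -9*72*41 = -648*41 = -26568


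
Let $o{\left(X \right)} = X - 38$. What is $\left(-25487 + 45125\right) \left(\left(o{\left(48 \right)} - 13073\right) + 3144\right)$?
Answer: $-194789322$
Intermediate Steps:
$o{\left(X \right)} = -38 + X$ ($o{\left(X \right)} = X - 38 = -38 + X$)
$\left(-25487 + 45125\right) \left(\left(o{\left(48 \right)} - 13073\right) + 3144\right) = \left(-25487 + 45125\right) \left(\left(\left(-38 + 48\right) - 13073\right) + 3144\right) = 19638 \left(\left(10 - 13073\right) + 3144\right) = 19638 \left(-13063 + 3144\right) = 19638 \left(-9919\right) = -194789322$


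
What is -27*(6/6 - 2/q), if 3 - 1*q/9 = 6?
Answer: -29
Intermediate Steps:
q = -27 (q = 27 - 9*6 = 27 - 54 = -27)
-27*(6/6 - 2/q) = -27*(6/6 - 2/(-27)) = -27*(6*(⅙) - 2*(-1/27)) = -27*(1 + 2/27) = -27*29/27 = -29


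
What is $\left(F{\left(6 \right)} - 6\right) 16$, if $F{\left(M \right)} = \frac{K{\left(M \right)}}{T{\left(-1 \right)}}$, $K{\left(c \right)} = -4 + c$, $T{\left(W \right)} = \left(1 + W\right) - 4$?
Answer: $-104$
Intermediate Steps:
$T{\left(W \right)} = -3 + W$
$F{\left(M \right)} = 1 - \frac{M}{4}$ ($F{\left(M \right)} = \frac{-4 + M}{-3 - 1} = \frac{-4 + M}{-4} = \left(-4 + M\right) \left(- \frac{1}{4}\right) = 1 - \frac{M}{4}$)
$\left(F{\left(6 \right)} - 6\right) 16 = \left(\left(1 - \frac{3}{2}\right) - 6\right) 16 = \left(- \frac{1}{2} - 6\right) 16 = \left(- \frac{13}{2}\right) 16 = -104$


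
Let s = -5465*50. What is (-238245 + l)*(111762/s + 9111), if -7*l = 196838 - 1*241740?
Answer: -2019971318411622/956375 ≈ -2.1121e+9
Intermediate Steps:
s = -273250
l = 44902/7 (l = -(196838 - 1*241740)/7 = -(196838 - 241740)/7 = -1/7*(-44902) = 44902/7 ≈ 6414.6)
(-238245 + l)*(111762/s + 9111) = (-238245 + 44902/7)*(111762/(-273250) + 9111) = -1622813*(111762*(-1/273250) + 9111)/7 = -1622813*(-55881/136625 + 9111)/7 = -1622813/7*1244734494/136625 = -2019971318411622/956375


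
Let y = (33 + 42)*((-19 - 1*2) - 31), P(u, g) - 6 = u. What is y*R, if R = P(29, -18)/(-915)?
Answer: 9100/61 ≈ 149.18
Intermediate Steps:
P(u, g) = 6 + u
R = -7/183 (R = (6 + 29)/(-915) = 35*(-1/915) = -7/183 ≈ -0.038251)
y = -3900 (y = 75*((-19 - 2) - 31) = 75*(-21 - 31) = 75*(-52) = -3900)
y*R = -3900*(-7/183) = 9100/61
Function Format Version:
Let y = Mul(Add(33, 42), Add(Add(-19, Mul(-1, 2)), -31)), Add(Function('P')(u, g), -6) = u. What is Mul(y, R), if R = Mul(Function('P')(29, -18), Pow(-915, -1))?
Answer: Rational(9100, 61) ≈ 149.18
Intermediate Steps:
Function('P')(u, g) = Add(6, u)
R = Rational(-7, 183) (R = Mul(Add(6, 29), Pow(-915, -1)) = Mul(35, Rational(-1, 915)) = Rational(-7, 183) ≈ -0.038251)
y = -3900 (y = Mul(75, Add(Add(-19, -2), -31)) = Mul(75, Add(-21, -31)) = Mul(75, -52) = -3900)
Mul(y, R) = Mul(-3900, Rational(-7, 183)) = Rational(9100, 61)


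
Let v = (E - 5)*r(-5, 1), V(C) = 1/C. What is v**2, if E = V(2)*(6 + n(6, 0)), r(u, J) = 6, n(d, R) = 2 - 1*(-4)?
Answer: 36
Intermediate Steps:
n(d, R) = 6 (n(d, R) = 2 + 4 = 6)
E = 6 (E = (6 + 6)/2 = (1/2)*12 = 6)
v = 6 (v = (6 - 5)*6 = 1*6 = 6)
v**2 = 6**2 = 36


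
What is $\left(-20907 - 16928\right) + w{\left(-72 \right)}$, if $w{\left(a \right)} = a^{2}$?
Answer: $-32651$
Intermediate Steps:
$\left(-20907 - 16928\right) + w{\left(-72 \right)} = \left(-20907 - 16928\right) + \left(-72\right)^{2} = -37835 + 5184 = -32651$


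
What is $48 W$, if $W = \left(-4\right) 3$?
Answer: $-576$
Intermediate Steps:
$W = -12$
$48 W = 48 \left(-12\right) = -576$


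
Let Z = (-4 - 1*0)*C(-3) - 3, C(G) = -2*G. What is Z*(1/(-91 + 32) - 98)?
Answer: 156141/59 ≈ 2646.5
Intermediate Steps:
Z = -27 (Z = (-4 - 1*0)*(-2*(-3)) - 3 = (-4 + 0)*6 - 3 = -4*6 - 3 = -24 - 3 = -27)
Z*(1/(-91 + 32) - 98) = -27*(1/(-91 + 32) - 98) = -27*(1/(-59) - 98) = -27*(-1/59 - 98) = -27*(-5783/59) = 156141/59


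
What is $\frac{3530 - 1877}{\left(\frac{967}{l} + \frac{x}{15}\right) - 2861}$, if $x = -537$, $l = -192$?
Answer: $- \frac{1586880}{2785763} \approx -0.56964$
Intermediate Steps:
$\frac{3530 - 1877}{\left(\frac{967}{l} + \frac{x}{15}\right) - 2861} = \frac{3530 - 1877}{\left(\frac{967}{-192} - \frac{537}{15}\right) - 2861} = \frac{1653}{\left(967 \left(- \frac{1}{192}\right) - \frac{179}{5}\right) - 2861} = \frac{1653}{\left(- \frac{967}{192} - \frac{179}{5}\right) - 2861} = \frac{1653}{- \frac{39203}{960} - 2861} = \frac{1653}{- \frac{2785763}{960}} = 1653 \left(- \frac{960}{2785763}\right) = - \frac{1586880}{2785763}$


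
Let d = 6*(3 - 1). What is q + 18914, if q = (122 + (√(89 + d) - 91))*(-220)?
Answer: 12094 - 220*√101 ≈ 9883.0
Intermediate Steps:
d = 12 (d = 6*2 = 12)
q = -6820 - 220*√101 (q = (122 + (√(89 + 12) - 91))*(-220) = (122 + (√101 - 91))*(-220) = (122 + (-91 + √101))*(-220) = (31 + √101)*(-220) = -6820 - 220*√101 ≈ -9031.0)
q + 18914 = (-6820 - 220*√101) + 18914 = 12094 - 220*√101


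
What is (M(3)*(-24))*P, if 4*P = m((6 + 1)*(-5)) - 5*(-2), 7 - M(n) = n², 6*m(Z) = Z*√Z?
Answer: 120 - 70*I*√35 ≈ 120.0 - 414.13*I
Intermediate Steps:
m(Z) = Z^(3/2)/6 (m(Z) = (Z*√Z)/6 = Z^(3/2)/6)
M(n) = 7 - n²
P = 5/2 - 35*I*√35/24 (P = (((6 + 1)*(-5))^(3/2)/6 - 5*(-2))/4 = ((7*(-5))^(3/2)/6 + 10)/4 = ((-35)^(3/2)/6 + 10)/4 = ((-35*I*√35)/6 + 10)/4 = (-35*I*√35/6 + 10)/4 = (10 - 35*I*√35/6)/4 = 5/2 - 35*I*√35/24 ≈ 2.5 - 8.6276*I)
(M(3)*(-24))*P = ((7 - 1*3²)*(-24))*(5/2 - 35*I*√35/24) = ((7 - 1*9)*(-24))*(5/2 - 35*I*√35/24) = ((7 - 9)*(-24))*(5/2 - 35*I*√35/24) = (-2*(-24))*(5/2 - 35*I*√35/24) = 48*(5/2 - 35*I*√35/24) = 120 - 70*I*√35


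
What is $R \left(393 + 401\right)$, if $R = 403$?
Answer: $319982$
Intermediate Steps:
$R \left(393 + 401\right) = 403 \left(393 + 401\right) = 403 \cdot 794 = 319982$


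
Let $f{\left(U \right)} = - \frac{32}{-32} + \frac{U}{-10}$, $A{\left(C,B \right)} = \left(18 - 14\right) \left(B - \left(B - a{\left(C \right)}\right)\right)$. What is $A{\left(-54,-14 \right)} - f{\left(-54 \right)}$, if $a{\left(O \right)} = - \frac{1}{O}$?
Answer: $- \frac{854}{135} \approx -6.3259$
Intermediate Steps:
$A{\left(C,B \right)} = - \frac{4}{C}$ ($A{\left(C,B \right)} = \left(18 - 14\right) \left(B - \left(B + \frac{1}{C}\right)\right) = 4 \left(B - \left(B + \frac{1}{C}\right)\right) = 4 \left(- \frac{1}{C}\right) = - \frac{4}{C}$)
$f{\left(U \right)} = 1 - \frac{U}{10}$ ($f{\left(U \right)} = \left(-32\right) \left(- \frac{1}{32}\right) + U \left(- \frac{1}{10}\right) = 1 - \frac{U}{10}$)
$A{\left(-54,-14 \right)} - f{\left(-54 \right)} = - \frac{4}{-54} - \left(1 - - \frac{27}{5}\right) = \left(-4\right) \left(- \frac{1}{54}\right) - \left(1 + \frac{27}{5}\right) = \frac{2}{27} - \frac{32}{5} = - \frac{854}{135}$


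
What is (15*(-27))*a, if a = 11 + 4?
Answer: -6075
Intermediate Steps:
a = 15
(15*(-27))*a = (15*(-27))*15 = -405*15 = -6075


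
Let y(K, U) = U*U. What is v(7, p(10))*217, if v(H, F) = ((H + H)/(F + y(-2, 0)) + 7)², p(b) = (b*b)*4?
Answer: 429583833/40000 ≈ 10740.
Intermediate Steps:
y(K, U) = U²
p(b) = 4*b² (p(b) = b²*4 = 4*b²)
v(H, F) = (7 + 2*H/F)² (v(H, F) = ((H + H)/(F + 0²) + 7)² = ((2*H)/(F + 0) + 7)² = ((2*H)/F + 7)² = (2*H/F + 7)² = (7 + 2*H/F)²)
v(7, p(10))*217 = ((2*7 + 7*(4*10²))²/(4*10²)²)*217 = ((14 + 7*(4*100))²/(4*100)²)*217 = ((14 + 7*400)²/400²)*217 = ((14 + 2800)²/160000)*217 = ((1/160000)*2814²)*217 = ((1/160000)*7918596)*217 = (1979649/40000)*217 = 429583833/40000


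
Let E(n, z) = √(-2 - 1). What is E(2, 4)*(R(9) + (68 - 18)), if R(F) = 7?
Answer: 57*I*√3 ≈ 98.727*I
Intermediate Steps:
E(n, z) = I*√3 (E(n, z) = √(-3) = I*√3)
E(2, 4)*(R(9) + (68 - 18)) = (I*√3)*(7 + (68 - 18)) = (I*√3)*(7 + 50) = (I*√3)*57 = 57*I*√3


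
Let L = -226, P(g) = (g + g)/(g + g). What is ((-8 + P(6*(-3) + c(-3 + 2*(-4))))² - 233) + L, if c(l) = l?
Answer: -410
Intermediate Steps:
P(g) = 1 (P(g) = (2*g)/((2*g)) = (2*g)*(1/(2*g)) = 1)
((-8 + P(6*(-3) + c(-3 + 2*(-4))))² - 233) + L = ((-8 + 1)² - 233) - 226 = ((-7)² - 233) - 226 = (49 - 233) - 226 = -184 - 226 = -410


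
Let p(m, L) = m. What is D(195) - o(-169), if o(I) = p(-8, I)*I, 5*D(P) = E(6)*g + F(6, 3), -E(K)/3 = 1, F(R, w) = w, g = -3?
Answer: -6748/5 ≈ -1349.6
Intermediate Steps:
E(K) = -3 (E(K) = -3*1 = -3)
D(P) = 12/5 (D(P) = (-3*(-3) + 3)/5 = (9 + 3)/5 = (⅕)*12 = 12/5)
o(I) = -8*I
D(195) - o(-169) = 12/5 - (-8)*(-169) = 12/5 - 1*1352 = 12/5 - 1352 = -6748/5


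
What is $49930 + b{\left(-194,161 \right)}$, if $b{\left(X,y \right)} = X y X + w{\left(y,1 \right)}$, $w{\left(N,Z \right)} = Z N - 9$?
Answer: $6109478$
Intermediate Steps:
$w{\left(N,Z \right)} = -9 + N Z$ ($w{\left(N,Z \right)} = N Z - 9 = -9 + N Z$)
$b{\left(X,y \right)} = -9 + y + y X^{2}$ ($b{\left(X,y \right)} = X y X + \left(-9 + y 1\right) = y X^{2} + \left(-9 + y\right) = -9 + y + y X^{2}$)
$49930 + b{\left(-194,161 \right)} = 49930 + \left(-9 + 161 + 161 \left(-194\right)^{2}\right) = 49930 + \left(-9 + 161 + 161 \cdot 37636\right) = 49930 + \left(-9 + 161 + 6059396\right) = 49930 + 6059548 = 6109478$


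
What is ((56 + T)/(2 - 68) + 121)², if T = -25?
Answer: 63282025/4356 ≈ 14528.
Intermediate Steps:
((56 + T)/(2 - 68) + 121)² = ((56 - 25)/(2 - 68) + 121)² = (31/(-66) + 121)² = (31*(-1/66) + 121)² = (-31/66 + 121)² = (7955/66)² = 63282025/4356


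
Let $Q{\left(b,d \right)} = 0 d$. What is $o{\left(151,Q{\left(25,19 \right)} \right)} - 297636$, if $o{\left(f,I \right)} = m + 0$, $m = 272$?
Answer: $-297364$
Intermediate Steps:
$Q{\left(b,d \right)} = 0$
$o{\left(f,I \right)} = 272$ ($o{\left(f,I \right)} = 272 + 0 = 272$)
$o{\left(151,Q{\left(25,19 \right)} \right)} - 297636 = 272 - 297636 = -297364$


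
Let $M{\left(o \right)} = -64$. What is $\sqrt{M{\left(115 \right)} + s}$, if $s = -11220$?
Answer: $2 i \sqrt{2821} \approx 106.23 i$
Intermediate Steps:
$\sqrt{M{\left(115 \right)} + s} = \sqrt{-64 - 11220} = \sqrt{-11284} = 2 i \sqrt{2821}$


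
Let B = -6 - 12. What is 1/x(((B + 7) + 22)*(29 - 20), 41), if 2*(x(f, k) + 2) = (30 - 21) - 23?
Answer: -⅑ ≈ -0.11111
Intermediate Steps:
B = -18
x(f, k) = -9 (x(f, k) = -2 + ((30 - 21) - 23)/2 = -2 + (9 - 23)/2 = -2 + (½)*(-14) = -2 - 7 = -9)
1/x(((B + 7) + 22)*(29 - 20), 41) = 1/(-9) = -⅑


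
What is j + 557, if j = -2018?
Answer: -1461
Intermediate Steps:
j + 557 = -2018 + 557 = -1461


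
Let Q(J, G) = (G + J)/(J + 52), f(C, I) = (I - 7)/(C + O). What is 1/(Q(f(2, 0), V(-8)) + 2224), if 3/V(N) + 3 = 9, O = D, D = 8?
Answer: 513/1140910 ≈ 0.00044964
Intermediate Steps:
O = 8
V(N) = ½ (V(N) = 3/(-3 + 9) = 3/6 = 3*(⅙) = ½)
f(C, I) = (-7 + I)/(8 + C) (f(C, I) = (I - 7)/(C + 8) = (-7 + I)/(8 + C))
Q(J, G) = (G + J)/(52 + J)
1/(Q(f(2, 0), V(-8)) + 2224) = 1/((½ + (-7 + 0)/(8 + 2))/(52 + (-7 + 0)/(8 + 2)) + 2224) = 1/((½ - 7/10)/(52 - 7/10) + 2224) = 1/(-⅕/(513/10) + 2224) = 1/((10/513)*(-⅕) + 2224) = 1/(-2/513 + 2224) = 1/(1140910/513) = 513/1140910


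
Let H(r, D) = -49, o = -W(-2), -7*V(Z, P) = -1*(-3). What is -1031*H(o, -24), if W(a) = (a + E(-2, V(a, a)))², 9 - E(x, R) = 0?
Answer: 50519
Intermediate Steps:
V(Z, P) = -3/7 (V(Z, P) = -(-1)*(-3)/7 = -⅐*3 = -3/7)
E(x, R) = 9 (E(x, R) = 9 - 1*0 = 9 + 0 = 9)
W(a) = (9 + a)² (W(a) = (a + 9)² = (9 + a)²)
o = -49 (o = -(9 - 2)² = -1*7² = -1*49 = -49)
-1031*H(o, -24) = -1031*(-49) = 50519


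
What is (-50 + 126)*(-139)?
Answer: -10564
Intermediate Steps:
(-50 + 126)*(-139) = 76*(-139) = -10564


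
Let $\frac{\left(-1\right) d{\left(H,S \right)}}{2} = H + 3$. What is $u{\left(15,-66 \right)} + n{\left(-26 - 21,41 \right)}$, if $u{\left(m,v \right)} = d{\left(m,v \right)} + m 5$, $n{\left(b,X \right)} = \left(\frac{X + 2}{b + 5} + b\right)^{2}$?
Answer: $\frac{4137085}{1764} \approx 2345.3$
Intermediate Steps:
$d{\left(H,S \right)} = -6 - 2 H$ ($d{\left(H,S \right)} = - 2 \left(H + 3\right) = - 2 \left(3 + H\right) = -6 - 2 H$)
$n{\left(b,X \right)} = \left(b + \frac{2 + X}{5 + b}\right)^{2}$ ($n{\left(b,X \right)} = \left(\frac{2 + X}{5 + b} + b\right)^{2} = \left(b + \frac{2 + X}{5 + b}\right)^{2}$)
$u{\left(m,v \right)} = -6 + 3 m$ ($u{\left(m,v \right)} = \left(-6 - 2 m\right) + m 5 = \left(-6 - 2 m\right) + 5 m = -6 + 3 m$)
$u{\left(15,-66 \right)} + n{\left(-26 - 21,41 \right)} = \left(-6 + 3 \cdot 15\right) + \frac{\left(2 + 41 + \left(-26 - 21\right)^{2} + 5 \left(-26 - 21\right)\right)^{2}}{\left(5 - 47\right)^{2}} = \left(-6 + 45\right) + \frac{\left(2 + 41 + \left(-47\right)^{2} + 5 \left(-47\right)\right)^{2}}{\left(5 - 47\right)^{2}} = 39 + \frac{\left(2 + 41 + 2209 - 235\right)^{2}}{1764} = 39 + \frac{2017^{2}}{1764} = 39 + \frac{1}{1764} \cdot 4068289 = 39 + \frac{4068289}{1764} = \frac{4137085}{1764}$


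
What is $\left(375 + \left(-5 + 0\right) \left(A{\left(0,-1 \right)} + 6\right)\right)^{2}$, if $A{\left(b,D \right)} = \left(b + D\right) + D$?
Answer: $126025$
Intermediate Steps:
$A{\left(b,D \right)} = b + 2 D$ ($A{\left(b,D \right)} = \left(D + b\right) + D = b + 2 D$)
$\left(375 + \left(-5 + 0\right) \left(A{\left(0,-1 \right)} + 6\right)\right)^{2} = \left(375 + \left(-5 + 0\right) \left(\left(0 + 2 \left(-1\right)\right) + 6\right)\right)^{2} = \left(375 - 5 \left(\left(0 - 2\right) + 6\right)\right)^{2} = \left(375 - 5 \left(-2 + 6\right)\right)^{2} = \left(375 - 20\right)^{2} = 355^{2} = 126025$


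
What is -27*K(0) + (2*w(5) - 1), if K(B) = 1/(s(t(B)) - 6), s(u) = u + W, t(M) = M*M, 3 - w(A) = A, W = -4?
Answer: -23/10 ≈ -2.3000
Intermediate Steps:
w(A) = 3 - A
t(M) = M²
s(u) = -4 + u (s(u) = u - 4 = -4 + u)
K(B) = 1/(-10 + B²) (K(B) = 1/((-4 + B²) - 6) = 1/(-10 + B²))
-27*K(0) + (2*w(5) - 1) = -27/(-10 + 0²) + (2*(3 - 1*5) - 1) = -27/(-10 + 0) + (2*(3 - 5) - 1) = -27/(-10) + (2*(-2) - 1) = -27*(-⅒) + (-4 - 1) = 27/10 - 5 = -23/10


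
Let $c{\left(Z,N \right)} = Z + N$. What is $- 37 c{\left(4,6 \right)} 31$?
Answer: $-11470$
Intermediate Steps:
$c{\left(Z,N \right)} = N + Z$
$- 37 c{\left(4,6 \right)} 31 = - 37 \left(6 + 4\right) 31 = \left(-37\right) 10 \cdot 31 = \left(-370\right) 31 = -11470$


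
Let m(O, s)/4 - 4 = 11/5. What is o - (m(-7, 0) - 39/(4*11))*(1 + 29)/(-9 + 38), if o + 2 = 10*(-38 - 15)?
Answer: -355199/638 ≈ -556.74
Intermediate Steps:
m(O, s) = 124/5 (m(O, s) = 16 + 4*(11/5) = 16 + 44/5 = 124/5)
o = -532 (o = -2 + 10*(-38 - 15) = -2 + 10*(-53) = -2 - 530 = -532)
o - (m(-7, 0) - 39/(4*11))*(1 + 29)/(-9 + 38) = -532 - (124/5 - 39/(4*11))*(1 + 29)/(-9 + 38) = -532 - (124/5 - 39/44)*30/29 = -532 - 5261*30/(220*29) = -532 - 1*15783/638 = -532 - 15783/638 = -355199/638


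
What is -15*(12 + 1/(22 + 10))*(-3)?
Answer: 17325/32 ≈ 541.41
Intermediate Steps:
-15*(12 + 1/(22 + 10))*(-3) = -15*(12 + 1/32)*(-3) = -15*385/32*(-3) = -5775/32*(-3) = 17325/32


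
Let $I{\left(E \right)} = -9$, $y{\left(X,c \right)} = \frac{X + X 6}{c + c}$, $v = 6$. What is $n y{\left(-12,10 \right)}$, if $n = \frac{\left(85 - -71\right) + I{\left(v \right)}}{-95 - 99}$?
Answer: $\frac{3087}{970} \approx 3.1825$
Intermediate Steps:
$y{\left(X,c \right)} = \frac{7 X}{2 c}$ ($y{\left(X,c \right)} = \frac{X + 6 X}{2 c} = 7 X \frac{1}{2 c} = \frac{7 X}{2 c}$)
$n = - \frac{147}{194}$ ($n = \frac{\left(85 - -71\right) - 9}{-95 - 99} = \frac{\left(85 + 71\right) - 9}{-194} = \left(156 - 9\right) \left(- \frac{1}{194}\right) = 147 \left(- \frac{1}{194}\right) = - \frac{147}{194} \approx -0.75773$)
$n y{\left(-12,10 \right)} = - \frac{147 \cdot \frac{7}{2} \left(-12\right) \frac{1}{10}}{194} = \left(- \frac{147}{194}\right) \left(- \frac{21}{5}\right) = \frac{3087}{970}$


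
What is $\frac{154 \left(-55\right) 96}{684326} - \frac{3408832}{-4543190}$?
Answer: $- \frac{340351571392}{777255759985} \approx -0.43789$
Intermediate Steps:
$\frac{154 \left(-55\right) 96}{684326} - \frac{3408832}{-4543190} = \left(-8470\right) 96 \cdot \frac{1}{684326} - - \frac{1704416}{2271595} = \left(-813120\right) \frac{1}{684326} + \frac{1704416}{2271595} = - \frac{406560}{342163} + \frac{1704416}{2271595} = - \frac{340351571392}{777255759985}$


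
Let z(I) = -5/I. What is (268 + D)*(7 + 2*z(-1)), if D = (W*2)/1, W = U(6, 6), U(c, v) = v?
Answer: 4760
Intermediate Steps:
W = 6
D = 12 (D = (6*2)/1 = 12*1 = 12)
(268 + D)*(7 + 2*z(-1)) = (268 + 12)*(7 + 2*(-5/(-1))) = 280*(7 + 2*(-5*(-1))) = 280*(7 + 2*5) = 280*(7 + 10) = 280*17 = 4760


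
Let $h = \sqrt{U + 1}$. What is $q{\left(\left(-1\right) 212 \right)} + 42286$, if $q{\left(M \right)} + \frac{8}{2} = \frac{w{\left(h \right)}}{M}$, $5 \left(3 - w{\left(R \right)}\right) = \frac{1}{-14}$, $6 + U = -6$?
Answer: $\frac{627464669}{14840} \approx 42282.0$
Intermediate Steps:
$U = -12$ ($U = -6 - 6 = -12$)
$h = i \sqrt{11}$ ($h = \sqrt{-12 + 1} = \sqrt{-11} = i \sqrt{11} \approx 3.3166 i$)
$w{\left(R \right)} = \frac{211}{70}$ ($w{\left(R \right)} = 3 - \frac{1}{5 \left(-14\right)} = 3 - - \frac{1}{70} = 3 + \frac{1}{70} = \frac{211}{70}$)
$q{\left(M \right)} = -4 + \frac{211}{70 M}$
$q{\left(\left(-1\right) 212 \right)} + 42286 = \left(-4 + \frac{211}{70 \left(\left(-1\right) 212\right)}\right) + 42286 = \left(-4 + \frac{211}{70 \left(-212\right)}\right) + 42286 = \left(-4 + \frac{211}{70} \left(- \frac{1}{212}\right)\right) + 42286 = \left(-4 - \frac{211}{14840}\right) + 42286 = - \frac{59571}{14840} + 42286 = \frac{627464669}{14840}$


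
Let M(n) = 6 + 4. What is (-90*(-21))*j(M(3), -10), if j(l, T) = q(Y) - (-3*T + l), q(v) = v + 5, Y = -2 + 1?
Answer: -68040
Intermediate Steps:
M(n) = 10
Y = -1
q(v) = 5 + v
j(l, T) = 4 - l + 3*T (j(l, T) = (5 - 1) - (-3*T + l) = 4 - (l - 3*T) = 4 + (-l + 3*T) = 4 - l + 3*T)
(-90*(-21))*j(M(3), -10) = (-90*(-21))*(4 - 1*10 + 3*(-10)) = 1890*(4 - 10 - 30) = 1890*(-36) = -68040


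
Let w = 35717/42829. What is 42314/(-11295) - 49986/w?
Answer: -24182416529368/403423515 ≈ -59943.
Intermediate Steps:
w = 35717/42829 (w = 35717*(1/42829) = 35717/42829 ≈ 0.83394)
42314/(-11295) - 49986/w = 42314/(-11295) - 49986/35717/42829 = 42314*(-1/11295) - 49986*42829/35717 = -42314/11295 - 2140850394/35717 = -24182416529368/403423515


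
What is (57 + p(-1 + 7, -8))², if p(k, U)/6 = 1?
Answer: 3969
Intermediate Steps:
p(k, U) = 6 (p(k, U) = 6*1 = 6)
(57 + p(-1 + 7, -8))² = (57 + 6)² = 63² = 3969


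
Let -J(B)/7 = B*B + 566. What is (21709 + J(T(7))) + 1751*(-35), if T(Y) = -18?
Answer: -45806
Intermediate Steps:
J(B) = -3962 - 7*B² (J(B) = -7*(B*B + 566) = -7*(B² + 566) = -7*(566 + B²) = -3962 - 7*B²)
(21709 + J(T(7))) + 1751*(-35) = (21709 + (-3962 - 7*(-18)²)) + 1751*(-35) = (21709 + (-3962 - 7*324)) - 61285 = (21709 + (-3962 - 2268)) - 61285 = (21709 - 6230) - 61285 = 15479 - 61285 = -45806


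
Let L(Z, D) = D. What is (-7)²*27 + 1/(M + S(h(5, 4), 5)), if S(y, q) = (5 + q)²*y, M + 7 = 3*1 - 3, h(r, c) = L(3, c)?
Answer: 519940/393 ≈ 1323.0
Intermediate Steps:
h(r, c) = c
M = -7 (M = -7 + (3*1 - 3) = -7 + (3 - 3) = -7 + 0 = -7)
S(y, q) = y*(5 + q)²
(-7)²*27 + 1/(M + S(h(5, 4), 5)) = (-7)²*27 + 1/(-7 + 4*(5 + 5)²) = 49*27 + 1/(-7 + 4*10²) = 1323 + 1/(-7 + 4*100) = 1323 + 1/(-7 + 400) = 1323 + 1/393 = 519940/393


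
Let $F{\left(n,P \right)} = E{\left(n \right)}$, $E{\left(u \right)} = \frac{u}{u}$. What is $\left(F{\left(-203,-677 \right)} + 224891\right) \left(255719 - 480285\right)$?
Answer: $-50503096872$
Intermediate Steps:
$E{\left(u \right)} = 1$
$F{\left(n,P \right)} = 1$
$\left(F{\left(-203,-677 \right)} + 224891\right) \left(255719 - 480285\right) = \left(1 + 224891\right) \left(255719 - 480285\right) = 224892 \left(-224566\right) = -50503096872$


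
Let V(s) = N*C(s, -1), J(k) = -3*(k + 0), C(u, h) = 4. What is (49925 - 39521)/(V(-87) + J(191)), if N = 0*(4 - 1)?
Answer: -3468/191 ≈ -18.157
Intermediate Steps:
N = 0 (N = 0*3 = 0)
J(k) = -3*k
V(s) = 0 (V(s) = 0*4 = 0)
(49925 - 39521)/(V(-87) + J(191)) = (49925 - 39521)/(0 - 3*191) = 10404/(0 - 573) = 10404/(-573) = 10404*(-1/573) = -3468/191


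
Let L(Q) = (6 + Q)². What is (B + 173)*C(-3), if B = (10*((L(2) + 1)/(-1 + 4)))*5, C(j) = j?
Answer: -3769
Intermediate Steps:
B = 3250/3 (B = (10*(((6 + 2)² + 1)/(-1 + 4)))*5 = (10*((8² + 1)/3))*5 = (10*((64 + 1)*(⅓)))*5 = (10*(65*(⅓)))*5 = (10*(65/3))*5 = (650/3)*5 = 3250/3 ≈ 1083.3)
(B + 173)*C(-3) = (3250/3 + 173)*(-3) = (3769/3)*(-3) = -3769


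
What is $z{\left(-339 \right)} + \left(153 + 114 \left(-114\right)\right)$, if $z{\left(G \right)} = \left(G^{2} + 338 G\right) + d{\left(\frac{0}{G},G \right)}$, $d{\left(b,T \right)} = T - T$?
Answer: $-12504$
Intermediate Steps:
$d{\left(b,T \right)} = 0$
$z{\left(G \right)} = G^{2} + 338 G$ ($z{\left(G \right)} = \left(G^{2} + 338 G\right) + 0 = G^{2} + 338 G$)
$z{\left(-339 \right)} + \left(153 + 114 \left(-114\right)\right) = - 339 \left(338 - 339\right) + \left(153 + 114 \left(-114\right)\right) = \left(-339\right) \left(-1\right) + \left(153 - 12996\right) = 339 - 12843 = -12504$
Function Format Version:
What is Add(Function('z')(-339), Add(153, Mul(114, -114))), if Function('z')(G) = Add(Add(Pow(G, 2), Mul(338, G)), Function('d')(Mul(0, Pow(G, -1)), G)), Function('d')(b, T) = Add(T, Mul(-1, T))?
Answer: -12504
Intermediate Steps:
Function('d')(b, T) = 0
Function('z')(G) = Add(Pow(G, 2), Mul(338, G)) (Function('z')(G) = Add(Add(Pow(G, 2), Mul(338, G)), 0) = Add(Pow(G, 2), Mul(338, G)))
Add(Function('z')(-339), Add(153, Mul(114, -114))) = Add(Mul(-339, Add(338, -339)), Add(153, Mul(114, -114))) = Add(Mul(-339, -1), Add(153, -12996)) = Add(339, -12843) = -12504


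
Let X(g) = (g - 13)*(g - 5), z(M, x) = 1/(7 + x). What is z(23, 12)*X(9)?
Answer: -16/19 ≈ -0.84210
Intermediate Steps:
X(g) = (-13 + g)*(-5 + g)
z(23, 12)*X(9) = (65 + 9² - 18*9)/(7 + 12) = (65 + 81 - 162)/19 = (1/19)*(-16) = -16/19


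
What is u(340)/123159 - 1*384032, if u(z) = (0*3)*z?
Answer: -384032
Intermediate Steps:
u(z) = 0 (u(z) = 0*z = 0)
u(340)/123159 - 1*384032 = 0/123159 - 1*384032 = 0*(1/123159) - 384032 = 0 - 384032 = -384032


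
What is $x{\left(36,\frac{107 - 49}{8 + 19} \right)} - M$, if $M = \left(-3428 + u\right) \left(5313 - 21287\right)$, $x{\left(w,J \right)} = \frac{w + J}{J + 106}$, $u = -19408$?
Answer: $- \frac{106516420985}{292} \approx -3.6478 \cdot 10^{8}$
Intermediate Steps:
$x{\left(w,J \right)} = \frac{J + w}{106 + J}$
$M = 364782264$ ($M = \left(-3428 - 19408\right) \left(5313 - 21287\right) = \left(-22836\right) \left(-15974\right) = 364782264$)
$x{\left(36,\frac{107 - 49}{8 + 19} \right)} - M = \frac{\frac{107 - 49}{8 + 19} + 36}{106 + \frac{107 - 49}{8 + 19}} - 364782264 = \frac{\frac{58}{27} + 36}{106 + \frac{58}{27}} - 364782264 = \frac{1}{\frac{2920}{27}} \cdot \frac{1030}{27} - 364782264 = \frac{27}{2920} \cdot \frac{1030}{27} - 364782264 = \frac{103}{292} - 364782264 = - \frac{106516420985}{292}$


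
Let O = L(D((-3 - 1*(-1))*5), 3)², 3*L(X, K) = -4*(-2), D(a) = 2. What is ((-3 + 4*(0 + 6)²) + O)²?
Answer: 1776889/81 ≈ 21937.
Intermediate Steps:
L(X, K) = 8/3 (L(X, K) = (-4*(-2))/3 = (⅓)*8 = 8/3)
O = 64/9 (O = (8/3)² = 64/9 ≈ 7.1111)
((-3 + 4*(0 + 6)²) + O)² = ((-3 + 4*(0 + 6)²) + 64/9)² = ((-3 + 4*6²) + 64/9)² = ((-3 + 4*36) + 64/9)² = ((-3 + 144) + 64/9)² = (141 + 64/9)² = (1333/9)² = 1776889/81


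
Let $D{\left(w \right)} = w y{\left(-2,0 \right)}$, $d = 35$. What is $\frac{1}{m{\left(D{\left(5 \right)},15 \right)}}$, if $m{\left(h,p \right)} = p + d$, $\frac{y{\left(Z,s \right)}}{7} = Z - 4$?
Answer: $\frac{1}{50} \approx 0.02$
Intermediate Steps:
$y{\left(Z,s \right)} = -28 + 7 Z$ ($y{\left(Z,s \right)} = 7 \left(Z - 4\right) = 7 \left(-4 + Z\right) = -28 + 7 Z$)
$D{\left(w \right)} = - 42 w$ ($D{\left(w \right)} = w \left(-28 + 7 \left(-2\right)\right) = w \left(-28 - 14\right) = w \left(-42\right) = - 42 w$)
$m{\left(h,p \right)} = 35 + p$ ($m{\left(h,p \right)} = p + 35 = 35 + p$)
$\frac{1}{m{\left(D{\left(5 \right)},15 \right)}} = \frac{1}{35 + 15} = \frac{1}{50}$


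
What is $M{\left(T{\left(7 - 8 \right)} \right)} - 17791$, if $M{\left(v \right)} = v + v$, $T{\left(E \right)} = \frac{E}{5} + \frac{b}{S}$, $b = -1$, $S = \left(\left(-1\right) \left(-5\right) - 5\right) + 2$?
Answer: $- \frac{88962}{5} \approx -17792.0$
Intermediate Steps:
$S = 2$ ($S = \left(5 - 5\right) + 2 = 0 + 2 = 2$)
$T{\left(E \right)} = - \frac{1}{2} + \frac{E}{5}$ ($T{\left(E \right)} = \frac{E}{5} - \frac{1}{2} = - \frac{1}{2} + \frac{E}{5}$)
$M{\left(v \right)} = 2 v$
$M{\left(T{\left(7 - 8 \right)} \right)} - 17791 = 2 \left(- \frac{1}{2} + \frac{7 - 8}{5}\right) - 17791 = 2 \left(- \frac{1}{2} + \frac{1}{5} \left(-1\right)\right) - 17791 = 2 \left(- \frac{1}{2} - \frac{1}{5}\right) - 17791 = 2 \left(- \frac{7}{10}\right) - 17791 = - \frac{7}{5} - 17791 = - \frac{88962}{5}$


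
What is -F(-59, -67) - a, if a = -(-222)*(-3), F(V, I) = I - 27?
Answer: 760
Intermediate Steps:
F(V, I) = -27 + I
a = -666 (a = -37*18 = -666)
-F(-59, -67) - a = -(-27 - 67) - 1*(-666) = -1*(-94) + 666 = 94 + 666 = 760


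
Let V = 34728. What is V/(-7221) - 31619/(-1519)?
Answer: 8360427/522319 ≈ 16.006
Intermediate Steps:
V/(-7221) - 31619/(-1519) = 34728/(-7221) - 31619/(-1519) = 34728*(-1/7221) - 31619*(-1/1519) = -11576/2407 + 4517/217 = 8360427/522319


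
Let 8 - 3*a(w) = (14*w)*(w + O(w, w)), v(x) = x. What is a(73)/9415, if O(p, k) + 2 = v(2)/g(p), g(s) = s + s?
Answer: -72568/28245 ≈ -2.5692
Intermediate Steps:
g(s) = 2*s
O(p, k) = -2 + 1/p (O(p, k) = -2 + 2/((2*p)) = -2 + 2*(1/(2*p)) = -2 + 1/p)
a(w) = 8/3 - 14*w*(-2 + w + 1/w)/3 (a(w) = 8/3 - 14*w*(w + (-2 + 1/w))/3 = 8/3 - 14*w*(-2 + w + 1/w)/3)
a(73)/9415 = (-2 - 14/3*73**2 + (28/3)*73)/9415 = (-2 - 14/3*5329 + 2044/3)*(1/9415) = (-2 - 74606/3 + 2044/3)*(1/9415) = -72568/3*1/9415 = -72568/28245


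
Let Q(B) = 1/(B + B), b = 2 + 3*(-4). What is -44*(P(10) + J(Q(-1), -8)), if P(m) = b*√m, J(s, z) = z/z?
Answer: -44 + 440*√10 ≈ 1347.4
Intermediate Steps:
b = -10 (b = 2 - 12 = -10)
Q(B) = 1/(2*B)
J(s, z) = 1
P(m) = -10*√m
-44*(P(10) + J(Q(-1), -8)) = -44*(-10*√10 + 1) = -44*(1 - 10*√10) = -44 + 440*√10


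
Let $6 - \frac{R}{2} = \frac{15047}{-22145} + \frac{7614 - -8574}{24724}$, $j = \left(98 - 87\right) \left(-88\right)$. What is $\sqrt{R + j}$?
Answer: $\frac{6 i \sqrt{497509961080279245}}{136878245} \approx 30.918 i$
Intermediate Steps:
$j = -968$ ($j = 11 \left(-88\right) = -968$)
$R = \frac{1649308324}{136878245}$ ($R = 12 - 2 \left(\frac{15047}{-22145} + \frac{7614 - -8574}{24724}\right) = 12 - 2 \left(15047 \left(- \frac{1}{22145}\right) + \left(7614 + 8574\right) \frac{1}{24724}\right) = 12 - 2 \left(- \frac{15047}{22145} + 16188 \cdot \frac{1}{24724}\right) = 12 - 2 \left(- \frac{15047}{22145} + \frac{4047}{6181}\right) = 12 - - \frac{6769384}{136878245} = 12 + \frac{6769384}{136878245} = \frac{1649308324}{136878245} \approx 12.049$)
$\sqrt{R + j} = \sqrt{\frac{1649308324}{136878245} - 968} = \sqrt{- \frac{130848832836}{136878245}} = \frac{6 i \sqrt{497509961080279245}}{136878245}$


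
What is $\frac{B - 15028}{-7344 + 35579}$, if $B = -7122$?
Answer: $- \frac{4430}{5647} \approx -0.78449$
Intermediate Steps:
$\frac{B - 15028}{-7344 + 35579} = \frac{-7122 - 15028}{-7344 + 35579} = - \frac{22150}{28235} = \left(-22150\right) \frac{1}{28235} = - \frac{4430}{5647}$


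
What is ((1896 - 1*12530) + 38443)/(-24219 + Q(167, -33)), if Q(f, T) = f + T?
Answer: -27809/24085 ≈ -1.1546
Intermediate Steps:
Q(f, T) = T + f
((1896 - 1*12530) + 38443)/(-24219 + Q(167, -33)) = ((1896 - 1*12530) + 38443)/(-24219 + (-33 + 167)) = ((1896 - 12530) + 38443)/(-24219 + 134) = (-10634 + 38443)/(-24085) = 27809*(-1/24085) = -27809/24085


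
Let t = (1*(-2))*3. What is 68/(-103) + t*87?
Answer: -53834/103 ≈ -522.66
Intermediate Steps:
t = -6 (t = -2*3 = -6)
68/(-103) + t*87 = 68/(-103) - 6*87 = 68*(-1/103) - 522 = -68/103 - 522 = -53834/103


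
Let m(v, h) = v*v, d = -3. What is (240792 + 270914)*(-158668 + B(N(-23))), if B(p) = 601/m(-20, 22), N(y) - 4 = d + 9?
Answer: -16238119753947/200 ≈ -8.1191e+10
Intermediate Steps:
m(v, h) = v²
N(y) = 10 (N(y) = 4 + (-3 + 9) = 4 + 6 = 10)
B(p) = 601/400 (B(p) = 601/((-20)²) = 601/400)
(240792 + 270914)*(-158668 + B(N(-23))) = (240792 + 270914)*(-158668 + 601/400) = 511706*(-63466599/400) = -16238119753947/200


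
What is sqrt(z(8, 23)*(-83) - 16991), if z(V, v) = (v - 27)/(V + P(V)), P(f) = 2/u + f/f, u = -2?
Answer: I*sqrt(67798)/2 ≈ 130.19*I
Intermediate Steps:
P(f) = 0 (P(f) = 2/(-2) + f/f = 2*(-1/2) + 1 = -1 + 1 = 0)
z(V, v) = (-27 + v)/V (z(V, v) = (v - 27)/(V + 0) = (-27 + v)/V)
sqrt(z(8, 23)*(-83) - 16991) = sqrt(((-27 + 23)/8)*(-83) - 16991) = sqrt(((1/8)*(-4))*(-83) - 16991) = sqrt(-1/2*(-83) - 16991) = sqrt(83/2 - 16991) = sqrt(-33899/2) = I*sqrt(67798)/2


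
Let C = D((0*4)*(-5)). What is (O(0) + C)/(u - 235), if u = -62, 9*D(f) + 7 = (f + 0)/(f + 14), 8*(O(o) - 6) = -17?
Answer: -223/21384 ≈ -0.010428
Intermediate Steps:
O(o) = 31/8 (O(o) = 6 + (⅛)*(-17) = 6 - 17/8 = 31/8)
D(f) = -7/9 + f/(9*(14 + f)) (D(f) = -7/9 + ((f + 0)/(f + 14))/9 = -7/9 + (f/(14 + f))/9 = -7/9 + f/(9*(14 + f)))
C = -7/9 (C = 2*(-49 - 3*0*4*(-5))/(9*(14 + (0*4)*(-5))) = 2*(-49 - 0*(-5))/(9*(14 + 0*(-5))) = 2*(-49 - 3*0)/(9*(14 + 0)) = (2/9)*(-49 + 0)/14 = (2/9)*(1/14)*(-49) = -7/9 ≈ -0.77778)
(O(0) + C)/(u - 235) = (31/8 - 7/9)/(-62 - 235) = (223/72)/(-297) = (223/72)*(-1/297) = -223/21384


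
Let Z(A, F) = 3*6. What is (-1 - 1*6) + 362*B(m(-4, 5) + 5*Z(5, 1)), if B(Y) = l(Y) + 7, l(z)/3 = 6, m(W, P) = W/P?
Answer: 9043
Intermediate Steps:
Z(A, F) = 18
l(z) = 18 (l(z) = 3*6 = 18)
B(Y) = 25 (B(Y) = 18 + 7 = 25)
(-1 - 1*6) + 362*B(m(-4, 5) + 5*Z(5, 1)) = (-1 - 1*6) + 362*25 = (-1 - 6) + 9050 = -7 + 9050 = 9043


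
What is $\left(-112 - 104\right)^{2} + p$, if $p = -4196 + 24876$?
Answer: $67336$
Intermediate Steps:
$p = 20680$
$\left(-112 - 104\right)^{2} + p = \left(-112 - 104\right)^{2} + 20680 = \left(-216\right)^{2} + 20680 = 46656 + 20680 = 67336$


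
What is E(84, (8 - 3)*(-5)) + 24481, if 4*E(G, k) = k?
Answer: 97899/4 ≈ 24475.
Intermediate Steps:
E(G, k) = k/4
E(84, (8 - 3)*(-5)) + 24481 = ((8 - 3)*(-5))/4 + 24481 = (5*(-5))/4 + 24481 = (1/4)*(-25) + 24481 = -25/4 + 24481 = 97899/4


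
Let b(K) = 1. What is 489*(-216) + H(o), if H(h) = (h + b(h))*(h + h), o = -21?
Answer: -104784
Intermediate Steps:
H(h) = 2*h*(1 + h) (H(h) = (h + 1)*(h + h) = (1 + h)*(2*h) = 2*h*(1 + h))
489*(-216) + H(o) = 489*(-216) + 2*(-21)*(1 - 21) = -105624 + 2*(-21)*(-20) = -105624 + 840 = -104784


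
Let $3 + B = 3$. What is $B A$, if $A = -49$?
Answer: $0$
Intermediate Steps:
$B = 0$ ($B = -3 + 3 = 0$)
$B A = 0 \left(-49\right) = 0$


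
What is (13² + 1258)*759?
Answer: 1083093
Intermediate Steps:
(13² + 1258)*759 = (169 + 1258)*759 = 1427*759 = 1083093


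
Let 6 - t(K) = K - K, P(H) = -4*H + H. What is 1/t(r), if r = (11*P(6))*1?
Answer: ⅙ ≈ 0.16667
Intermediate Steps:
P(H) = -3*H
r = -198 (r = (11*(-3*6))*1 = (11*(-18))*1 = -198*1 = -198)
t(K) = 6 (t(K) = 6 - (K - K) = 6 - 1*0 = 6 + 0 = 6)
1/t(r) = 1/6 = ⅙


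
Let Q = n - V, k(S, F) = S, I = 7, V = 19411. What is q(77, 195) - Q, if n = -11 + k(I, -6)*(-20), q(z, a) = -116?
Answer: 19446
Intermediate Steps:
n = -151 (n = -11 + 7*(-20) = -11 - 140 = -151)
Q = -19562 (Q = -151 - 1*19411 = -151 - 19411 = -19562)
q(77, 195) - Q = -116 - 1*(-19562) = -116 + 19562 = 19446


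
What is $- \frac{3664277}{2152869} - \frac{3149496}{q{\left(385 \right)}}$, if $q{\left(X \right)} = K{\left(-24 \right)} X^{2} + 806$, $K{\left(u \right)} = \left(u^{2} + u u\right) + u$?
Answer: $- \frac{309721229350943}{179978347850307} \approx -1.7209$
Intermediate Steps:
$K{\left(u \right)} = u + 2 u^{2}$ ($K{\left(u \right)} = \left(u^{2} + u^{2}\right) + u = 2 u^{2} + u = u + 2 u^{2}$)
$q{\left(X \right)} = 806 + 1128 X^{2}$ ($q{\left(X \right)} = - 24 \left(1 + 2 \left(-24\right)\right) X^{2} + 806 = - 24 \left(1 - 48\right) X^{2} + 806 = \left(-24\right) \left(-47\right) X^{2} + 806 = 1128 X^{2} + 806 = 806 + 1128 X^{2}$)
$- \frac{3664277}{2152869} - \frac{3149496}{q{\left(385 \right)}} = - \frac{3664277}{2152869} - \frac{3149496}{806 + 1128 \cdot 385^{2}} = \left(-3664277\right) \frac{1}{2152869} - \frac{3149496}{806 + 1128 \cdot 148225} = - \frac{3664277}{2152869} - \frac{3149496}{806 + 167197800} = - \frac{3664277}{2152869} - \frac{3149496}{167198606} = - \frac{3664277}{2152869} - \frac{1574748}{83599303} = - \frac{309721229350943}{179978347850307}$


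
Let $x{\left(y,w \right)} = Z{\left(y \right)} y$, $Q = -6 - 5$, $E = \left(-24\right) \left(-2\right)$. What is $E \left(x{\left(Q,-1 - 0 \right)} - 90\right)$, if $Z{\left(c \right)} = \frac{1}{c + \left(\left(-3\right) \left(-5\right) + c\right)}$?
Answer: $- \frac{29712}{7} \approx -4244.6$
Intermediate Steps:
$E = 48$
$Z{\left(c \right)} = \frac{1}{15 + 2 c}$ ($Z{\left(c \right)} = \frac{1}{c + \left(15 + c\right)} = \frac{1}{15 + 2 c}$)
$Q = -11$
$x{\left(y,w \right)} = \frac{y}{15 + 2 y}$
$E \left(x{\left(Q,-1 - 0 \right)} - 90\right) = 48 \left(- \frac{11}{15 + 2 \left(-11\right)} - 90\right) = 48 \left(- \frac{11}{15 - 22} - 90\right) = 48 \left(- \frac{11}{-7} - 90\right) = 48 \left(\left(-11\right) \left(- \frac{1}{7}\right) - 90\right) = 48 \left(\frac{11}{7} - 90\right) = 48 \left(- \frac{619}{7}\right) = - \frac{29712}{7}$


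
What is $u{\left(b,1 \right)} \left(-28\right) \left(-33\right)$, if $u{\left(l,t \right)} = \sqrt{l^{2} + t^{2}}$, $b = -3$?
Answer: $924 \sqrt{10} \approx 2921.9$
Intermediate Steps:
$u{\left(b,1 \right)} \left(-28\right) \left(-33\right) = \sqrt{\left(-3\right)^{2} + 1^{2}} \left(-28\right) \left(-33\right) = \sqrt{9 + 1} \left(-28\right) \left(-33\right) = \sqrt{10} \left(-28\right) \left(-33\right) = - 28 \sqrt{10} \left(-33\right) = 924 \sqrt{10}$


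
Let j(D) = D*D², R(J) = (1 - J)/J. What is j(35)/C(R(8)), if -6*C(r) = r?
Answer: 294000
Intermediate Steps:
R(J) = (1 - J)/J
C(r) = -r/6
j(D) = D³
j(35)/C(R(8)) = 35³/((-(1 - 1*8)/(6*8))) = 42875/((-(1 - 8)/48)) = 42875/((-(-7)/48)) = 42875/((-⅙*(-7/8))) = 42875/(7/48) = 42875*(48/7) = 294000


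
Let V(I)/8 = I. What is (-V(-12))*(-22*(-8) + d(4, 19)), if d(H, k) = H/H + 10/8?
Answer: 17112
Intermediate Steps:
V(I) = 8*I
d(H, k) = 9/4 (d(H, k) = 1 + 10*(⅛) = 1 + 5/4 = 9/4)
(-V(-12))*(-22*(-8) + d(4, 19)) = (-8*(-12))*(-22*(-8) + 9/4) = (-1*(-96))*(176 + 9/4) = 96*(713/4) = 17112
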